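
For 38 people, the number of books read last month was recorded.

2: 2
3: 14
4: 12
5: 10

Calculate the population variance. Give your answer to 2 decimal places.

Values: 2, 3, 4, 5
n = 38, Σfx = 144, mean = 3.7895
Σfx² = 576
Σf(x − x̄)² = Σfx² − (Σfx)²/n = 576 − 144²/38 = 30.3158
Population variance = 30.3158 / 38 = 0.7978

0.80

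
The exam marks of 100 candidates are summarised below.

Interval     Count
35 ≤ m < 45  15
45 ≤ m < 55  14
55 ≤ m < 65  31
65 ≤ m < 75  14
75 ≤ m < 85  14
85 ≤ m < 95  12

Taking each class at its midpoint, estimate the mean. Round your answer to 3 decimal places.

63.400

Midpoints: 40, 50, 60, 70, 80, 90
Σfm = 15×40 + 14×50 + 31×60 + 14×70 + 14×80 + 12×90 = 6340
n = Σf = 100
Mean = 6340 / 100 = 63.4000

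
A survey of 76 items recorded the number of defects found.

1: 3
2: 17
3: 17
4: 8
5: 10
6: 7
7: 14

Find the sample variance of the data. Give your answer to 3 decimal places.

3.674

Values: 1, 2, 3, 4, 5, 6, 7
n = 76, Σfx = 310, mean = 4.0789
Σfx² = 1540
Σf(x − x̄)² = Σfx² − (Σfx)²/n = 1540 − 310²/76 = 275.5263
Sample variance = 275.5263 / 75 = 3.6737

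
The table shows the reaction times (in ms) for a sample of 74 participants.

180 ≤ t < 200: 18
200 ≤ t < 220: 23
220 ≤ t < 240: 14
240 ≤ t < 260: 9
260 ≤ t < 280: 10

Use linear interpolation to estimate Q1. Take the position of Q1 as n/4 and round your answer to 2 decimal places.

200.43

Cumulative frequencies: 18, 41, 55, 64, 74
n = 74; position = n/4 = 18.5.
This falls in the class 200 ≤ t < 220: L = 200, F = 18, f = 23, h = 20.
Lower quartile ≈ 200 + ((18.5 − 18) / 23) × 20 = 200.4348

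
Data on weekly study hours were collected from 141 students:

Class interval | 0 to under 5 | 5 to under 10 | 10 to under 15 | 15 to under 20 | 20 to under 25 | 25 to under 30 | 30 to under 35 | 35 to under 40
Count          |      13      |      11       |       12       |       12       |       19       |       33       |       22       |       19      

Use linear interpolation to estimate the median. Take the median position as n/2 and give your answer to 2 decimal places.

25.53

Cumulative frequencies: 13, 24, 36, 48, 67, 100, 122, 141
n = 141; position = n/2 = 70.5.
This falls in the class 25 to under 30: L = 25, F = 67, f = 33, h = 5.
Median ≈ 25 + ((70.5 − 67) / 33) × 5 = 25.5303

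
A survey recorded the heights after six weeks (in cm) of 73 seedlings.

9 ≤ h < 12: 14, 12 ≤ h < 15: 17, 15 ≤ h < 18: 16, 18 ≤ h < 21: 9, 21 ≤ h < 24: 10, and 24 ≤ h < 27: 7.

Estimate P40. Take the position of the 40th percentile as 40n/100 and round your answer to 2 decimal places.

Cumulative frequencies: 14, 31, 47, 56, 66, 73
n = 73; position = 40n/100 = 29.2.
This falls in the class 12 ≤ h < 15: L = 12, F = 14, f = 17, h = 3.
40th percentile ≈ 12 + ((29.2 − 14) / 17) × 3 = 14.6824

14.68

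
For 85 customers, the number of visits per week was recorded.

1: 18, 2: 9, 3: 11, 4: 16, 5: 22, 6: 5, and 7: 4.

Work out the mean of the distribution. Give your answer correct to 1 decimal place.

3.5

Values: 1, 2, 3, 4, 5, 6, 7
Σfx = 18×1 + 9×2 + 11×3 + 16×4 + 22×5 + 5×6 + 4×7 = 301
n = Σf = 85
Mean = 301 / 85 = 3.5412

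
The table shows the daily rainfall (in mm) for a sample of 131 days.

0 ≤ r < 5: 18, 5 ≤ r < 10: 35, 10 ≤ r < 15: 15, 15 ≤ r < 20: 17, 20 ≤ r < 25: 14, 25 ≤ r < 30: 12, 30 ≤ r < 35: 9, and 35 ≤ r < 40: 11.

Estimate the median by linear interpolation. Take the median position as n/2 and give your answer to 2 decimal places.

14.17

Cumulative frequencies: 18, 53, 68, 85, 99, 111, 120, 131
n = 131; position = n/2 = 65.5.
This falls in the class 10 ≤ r < 15: L = 10, F = 53, f = 15, h = 5.
Median ≈ 10 + ((65.5 − 53) / 15) × 5 = 14.1667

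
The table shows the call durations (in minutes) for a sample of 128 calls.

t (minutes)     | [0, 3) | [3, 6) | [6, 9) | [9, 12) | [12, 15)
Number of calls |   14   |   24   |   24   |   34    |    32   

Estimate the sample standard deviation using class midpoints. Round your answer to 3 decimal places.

3.997

Midpoints: 1.5, 4.5, 7.5, 10.5, 13.5
n = 128, Σfm = 1098, mean = 8.5781
Σfm² = 11448
Σf(m − x̄)² = Σfm² − (Σfm)²/n = 11448 − 1098²/128 = 2029.2188
Sample variance = 2029.2188 / 127 = 15.9781
Standard deviation = √15.9781 = 3.9973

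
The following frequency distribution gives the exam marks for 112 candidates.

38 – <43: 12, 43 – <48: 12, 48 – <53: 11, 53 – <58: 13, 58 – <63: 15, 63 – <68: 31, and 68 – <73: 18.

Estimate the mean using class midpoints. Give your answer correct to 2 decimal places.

58.18

Midpoints: 40.5, 45.5, 50.5, 55.5, 60.5, 65.5, 70.5
Σfm = 12×40.5 + 12×45.5 + 11×50.5 + 13×55.5 + 15×60.5 + 31×65.5 + 18×70.5 = 6516
n = Σf = 112
Mean = 6516 / 112 = 58.1786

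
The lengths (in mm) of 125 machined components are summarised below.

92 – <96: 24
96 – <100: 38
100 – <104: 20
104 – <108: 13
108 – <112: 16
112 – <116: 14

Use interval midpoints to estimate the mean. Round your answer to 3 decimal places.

102.032

Midpoints: 94, 98, 102, 106, 110, 114
Σfm = 24×94 + 38×98 + 20×102 + 13×106 + 16×110 + 14×114 = 12754
n = Σf = 125
Mean = 12754 / 125 = 102.0320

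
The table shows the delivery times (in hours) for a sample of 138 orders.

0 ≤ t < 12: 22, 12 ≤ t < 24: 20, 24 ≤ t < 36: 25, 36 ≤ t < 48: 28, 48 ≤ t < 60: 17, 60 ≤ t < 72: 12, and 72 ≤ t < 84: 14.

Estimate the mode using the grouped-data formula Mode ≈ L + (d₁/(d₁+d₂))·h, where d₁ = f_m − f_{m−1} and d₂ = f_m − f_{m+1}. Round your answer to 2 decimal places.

Modal class: 36 ≤ t < 48 (highest frequency 28).
d₁ = 28 − 25 = 3, d₂ = 28 − 17 = 11
Mode ≈ 36 + (3/(3+11)) × 12 = 36 + 2.5714 = 38.5714

38.57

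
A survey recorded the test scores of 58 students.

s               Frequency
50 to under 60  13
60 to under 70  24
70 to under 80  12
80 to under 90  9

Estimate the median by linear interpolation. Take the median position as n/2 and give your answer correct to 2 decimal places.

Cumulative frequencies: 13, 37, 49, 58
n = 58; position = n/2 = 29.
This falls in the class 60 to under 70: L = 60, F = 13, f = 24, h = 10.
Median ≈ 60 + ((29 − 13) / 24) × 10 = 66.6667

66.67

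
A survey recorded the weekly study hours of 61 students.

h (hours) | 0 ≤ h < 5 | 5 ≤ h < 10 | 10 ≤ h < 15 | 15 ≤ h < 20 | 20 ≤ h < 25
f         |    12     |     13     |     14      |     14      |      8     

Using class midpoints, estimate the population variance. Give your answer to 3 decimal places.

43.523

Midpoints: 2.5, 7.5, 12.5, 17.5, 22.5
n = 61, Σfm = 727.5, mean = 11.9262
Σfm² = 11331.25
Σf(m − x̄)² = Σfm² − (Σfm)²/n = 11331.25 − 727.5²/61 = 2654.9180
Population variance = 2654.9180 / 61 = 43.5232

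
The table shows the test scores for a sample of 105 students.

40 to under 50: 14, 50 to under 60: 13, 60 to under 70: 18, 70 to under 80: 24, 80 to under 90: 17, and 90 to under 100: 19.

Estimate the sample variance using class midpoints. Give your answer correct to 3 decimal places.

269.084

Midpoints: 45, 55, 65, 75, 85, 95
n = 105, Σfm = 7565, mean = 72.0476
Σfm² = 573025
Σf(m − x̄)² = Σfm² − (Σfm)²/n = 573025 − 7565²/105 = 27984.7619
Sample variance = 27984.7619 / 104 = 269.0842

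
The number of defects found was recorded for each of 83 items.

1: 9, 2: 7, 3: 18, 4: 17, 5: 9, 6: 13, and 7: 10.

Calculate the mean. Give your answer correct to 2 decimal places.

4.07

Values: 1, 2, 3, 4, 5, 6, 7
Σfx = 9×1 + 7×2 + 18×3 + 17×4 + 9×5 + 13×6 + 10×7 = 338
n = Σf = 83
Mean = 338 / 83 = 4.0723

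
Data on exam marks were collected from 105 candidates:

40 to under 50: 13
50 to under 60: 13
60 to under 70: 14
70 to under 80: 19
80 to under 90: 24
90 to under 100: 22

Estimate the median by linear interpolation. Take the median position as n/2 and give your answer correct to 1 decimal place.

Cumulative frequencies: 13, 26, 40, 59, 83, 105
n = 105; position = n/2 = 52.5.
This falls in the class 70 to under 80: L = 70, F = 40, f = 19, h = 10.
Median ≈ 70 + ((52.5 − 40) / 19) × 10 = 76.5789

76.6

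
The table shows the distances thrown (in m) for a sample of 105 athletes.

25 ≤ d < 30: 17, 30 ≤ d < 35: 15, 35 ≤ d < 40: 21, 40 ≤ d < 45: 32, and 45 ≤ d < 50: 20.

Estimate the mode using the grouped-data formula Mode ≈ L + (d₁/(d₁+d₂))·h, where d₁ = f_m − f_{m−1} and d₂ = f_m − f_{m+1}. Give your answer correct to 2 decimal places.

42.39

Modal class: 40 ≤ d < 45 (highest frequency 32).
d₁ = 32 − 21 = 11, d₂ = 32 − 20 = 12
Mode ≈ 40 + (11/(11+12)) × 5 = 40 + 2.3913 = 42.3913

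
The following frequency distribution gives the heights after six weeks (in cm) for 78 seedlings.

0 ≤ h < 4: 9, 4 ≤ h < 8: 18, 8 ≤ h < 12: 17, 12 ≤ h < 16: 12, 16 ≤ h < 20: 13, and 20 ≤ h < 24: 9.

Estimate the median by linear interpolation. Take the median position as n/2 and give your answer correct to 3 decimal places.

Cumulative frequencies: 9, 27, 44, 56, 69, 78
n = 78; position = n/2 = 39.
This falls in the class 8 ≤ h < 12: L = 8, F = 27, f = 17, h = 4.
Median ≈ 8 + ((39 − 27) / 17) × 4 = 10.8235

10.824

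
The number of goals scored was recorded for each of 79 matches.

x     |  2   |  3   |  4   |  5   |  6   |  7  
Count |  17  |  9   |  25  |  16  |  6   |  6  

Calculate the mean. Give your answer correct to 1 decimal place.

Values: 2, 3, 4, 5, 6, 7
Σfx = 17×2 + 9×3 + 25×4 + 16×5 + 6×6 + 6×7 = 319
n = Σf = 79
Mean = 319 / 79 = 4.0380

4.0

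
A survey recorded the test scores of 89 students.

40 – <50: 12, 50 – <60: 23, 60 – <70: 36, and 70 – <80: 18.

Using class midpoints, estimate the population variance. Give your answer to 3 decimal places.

Midpoints: 45, 55, 65, 75
n = 89, Σfm = 5495, mean = 61.7416
Σfm² = 347225
Σf(m − x̄)² = Σfm² − (Σfm)²/n = 347225 − 5495²/89 = 7955.0562
Population variance = 7955.0562 / 89 = 89.3827

89.383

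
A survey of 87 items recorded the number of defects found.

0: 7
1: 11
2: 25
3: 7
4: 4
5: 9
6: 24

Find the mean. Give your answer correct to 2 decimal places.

Values: 0, 1, 2, 3, 4, 5, 6
Σfx = 7×0 + 11×1 + 25×2 + 7×3 + 4×4 + 9×5 + 24×6 = 287
n = Σf = 87
Mean = 287 / 87 = 3.2989

3.30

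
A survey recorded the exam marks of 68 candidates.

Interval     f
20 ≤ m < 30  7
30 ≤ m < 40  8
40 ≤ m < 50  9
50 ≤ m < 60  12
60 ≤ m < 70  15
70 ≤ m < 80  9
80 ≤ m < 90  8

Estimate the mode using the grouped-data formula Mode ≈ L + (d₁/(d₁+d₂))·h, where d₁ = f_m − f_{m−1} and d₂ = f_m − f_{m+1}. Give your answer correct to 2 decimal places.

Modal class: 60 ≤ m < 70 (highest frequency 15).
d₁ = 15 − 12 = 3, d₂ = 15 − 9 = 6
Mode ≈ 60 + (3/(3+6)) × 10 = 60 + 3.3333 = 63.3333

63.33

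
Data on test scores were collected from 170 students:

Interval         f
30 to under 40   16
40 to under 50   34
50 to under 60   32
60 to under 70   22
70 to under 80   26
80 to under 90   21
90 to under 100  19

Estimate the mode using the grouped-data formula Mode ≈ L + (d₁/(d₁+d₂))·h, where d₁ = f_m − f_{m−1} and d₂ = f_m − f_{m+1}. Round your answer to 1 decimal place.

49.0

Modal class: 40 to under 50 (highest frequency 34).
d₁ = 34 − 16 = 18, d₂ = 34 − 32 = 2
Mode ≈ 40 + (18/(18+2)) × 10 = 40 + 9.0000 = 49.0000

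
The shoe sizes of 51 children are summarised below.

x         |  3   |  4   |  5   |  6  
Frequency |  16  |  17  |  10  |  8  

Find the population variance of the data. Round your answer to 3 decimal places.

1.099

Values: 3, 4, 5, 6
n = 51, Σfx = 214, mean = 4.1961
Σfx² = 954
Σf(x − x̄)² = Σfx² − (Σfx)²/n = 954 − 214²/51 = 56.0392
Population variance = 56.0392 / 51 = 1.0988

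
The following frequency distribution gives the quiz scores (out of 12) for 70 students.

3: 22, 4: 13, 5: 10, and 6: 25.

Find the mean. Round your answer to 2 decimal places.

Values: 3, 4, 5, 6
Σfx = 22×3 + 13×4 + 10×5 + 25×6 = 318
n = Σf = 70
Mean = 318 / 70 = 4.5429

4.54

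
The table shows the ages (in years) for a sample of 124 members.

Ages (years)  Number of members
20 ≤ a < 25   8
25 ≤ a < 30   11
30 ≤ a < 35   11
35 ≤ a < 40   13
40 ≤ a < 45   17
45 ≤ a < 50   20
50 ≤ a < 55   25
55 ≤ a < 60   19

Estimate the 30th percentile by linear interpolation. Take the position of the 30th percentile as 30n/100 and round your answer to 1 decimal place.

37.8

Cumulative frequencies: 8, 19, 30, 43, 60, 80, 105, 124
n = 124; position = 30n/100 = 37.2.
This falls in the class 35 ≤ a < 40: L = 35, F = 30, f = 13, h = 5.
30th percentile ≈ 35 + ((37.2 − 30) / 13) × 5 = 37.7692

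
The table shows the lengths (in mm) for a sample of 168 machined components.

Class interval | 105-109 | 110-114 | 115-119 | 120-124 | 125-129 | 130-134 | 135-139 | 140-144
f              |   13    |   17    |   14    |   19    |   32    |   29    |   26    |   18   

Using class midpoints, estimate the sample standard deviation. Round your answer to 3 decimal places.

Midpoints: 107, 112, 117, 122, 127, 132, 137, 142
n = 168, Σfm = 21261, mean = 126.5536
Σfm² = 2708897
Σf(m − x̄)² = Σfm² − (Σfm)²/n = 2708897 − 21261²/168 = 18241.5179
Sample variance = 18241.5179 / 167 = 109.2306
Standard deviation = √109.2306 = 10.4513

10.451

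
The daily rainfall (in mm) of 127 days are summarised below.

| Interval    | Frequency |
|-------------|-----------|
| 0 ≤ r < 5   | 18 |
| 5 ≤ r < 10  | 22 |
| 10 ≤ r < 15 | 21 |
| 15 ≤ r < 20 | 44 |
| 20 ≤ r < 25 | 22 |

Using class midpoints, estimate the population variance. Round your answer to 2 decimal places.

Midpoints: 2.5, 7.5, 12.5, 17.5, 22.5
n = 127, Σfm = 1737.5, mean = 13.6811
Σfm² = 29243.75
Σf(m − x̄)² = Σfm² − (Σfm)²/n = 29243.75 − 1737.5²/127 = 5472.8346
Population variance = 5472.8346 / 127 = 43.0932

43.09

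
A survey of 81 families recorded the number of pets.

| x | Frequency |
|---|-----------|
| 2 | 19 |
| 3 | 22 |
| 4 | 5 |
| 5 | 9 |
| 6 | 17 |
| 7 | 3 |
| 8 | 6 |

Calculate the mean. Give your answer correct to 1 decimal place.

4.2

Values: 2, 3, 4, 5, 6, 7, 8
Σfx = 19×2 + 22×3 + 5×4 + 9×5 + 17×6 + 3×7 + 6×8 = 340
n = Σf = 81
Mean = 340 / 81 = 4.1975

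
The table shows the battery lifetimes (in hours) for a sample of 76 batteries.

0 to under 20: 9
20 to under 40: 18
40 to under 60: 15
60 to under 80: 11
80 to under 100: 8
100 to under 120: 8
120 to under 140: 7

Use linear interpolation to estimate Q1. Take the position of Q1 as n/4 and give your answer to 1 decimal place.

31.1

Cumulative frequencies: 9, 27, 42, 53, 61, 69, 76
n = 76; position = n/4 = 19.
This falls in the class 20 to under 40: L = 20, F = 9, f = 18, h = 20.
Lower quartile ≈ 20 + ((19 − 9) / 18) × 20 = 31.1111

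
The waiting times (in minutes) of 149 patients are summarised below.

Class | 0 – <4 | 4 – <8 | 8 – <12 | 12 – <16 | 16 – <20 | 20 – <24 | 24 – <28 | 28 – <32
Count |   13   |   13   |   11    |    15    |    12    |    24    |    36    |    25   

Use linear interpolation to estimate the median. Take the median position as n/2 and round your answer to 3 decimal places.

Cumulative frequencies: 13, 26, 37, 52, 64, 88, 124, 149
n = 149; position = n/2 = 74.5.
This falls in the class 20 – <24: L = 20, F = 64, f = 24, h = 4.
Median ≈ 20 + ((74.5 − 64) / 24) × 4 = 21.7500

21.750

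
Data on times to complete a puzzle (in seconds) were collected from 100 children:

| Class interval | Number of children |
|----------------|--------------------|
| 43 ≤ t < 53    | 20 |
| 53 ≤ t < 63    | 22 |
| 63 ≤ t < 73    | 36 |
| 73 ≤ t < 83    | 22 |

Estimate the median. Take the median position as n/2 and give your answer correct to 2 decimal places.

65.22

Cumulative frequencies: 20, 42, 78, 100
n = 100; position = n/2 = 50.
This falls in the class 63 ≤ t < 73: L = 63, F = 42, f = 36, h = 10.
Median ≈ 63 + ((50 − 42) / 36) × 10 = 65.2222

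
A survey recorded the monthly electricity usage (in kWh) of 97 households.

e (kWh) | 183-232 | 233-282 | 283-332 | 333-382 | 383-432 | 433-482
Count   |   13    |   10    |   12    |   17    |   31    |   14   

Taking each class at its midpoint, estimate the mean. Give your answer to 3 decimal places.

Midpoints: 207.5, 257.5, 307.5, 357.5, 407.5, 457.5
Σfm = 13×207.5 + 10×257.5 + 12×307.5 + 17×357.5 + 31×407.5 + 14×457.5 = 34077.5
n = Σf = 97
Mean = 34077.5 / 97 = 351.3144

351.314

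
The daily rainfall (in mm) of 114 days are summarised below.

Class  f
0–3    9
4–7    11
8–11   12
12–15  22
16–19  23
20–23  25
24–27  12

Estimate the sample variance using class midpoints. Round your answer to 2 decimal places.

49.24

Midpoints: 1.5, 5.5, 9.5, 13.5, 17.5, 21.5, 25.5
n = 114, Σfm = 1731, mean = 15.1842
Σfm² = 31848.5
Σf(m − x̄)² = Σfm² − (Σfm)²/n = 31848.5 − 1731²/114 = 5564.6316
Sample variance = 5564.6316 / 113 = 49.2445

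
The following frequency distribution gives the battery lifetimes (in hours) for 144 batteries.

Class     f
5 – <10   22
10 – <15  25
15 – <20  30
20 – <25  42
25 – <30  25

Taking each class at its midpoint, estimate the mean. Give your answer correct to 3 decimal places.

Midpoints: 7.5, 12.5, 17.5, 22.5, 27.5
Σfm = 22×7.5 + 25×12.5 + 30×17.5 + 42×22.5 + 25×27.5 = 2635
n = Σf = 144
Mean = 2635 / 144 = 18.2986

18.299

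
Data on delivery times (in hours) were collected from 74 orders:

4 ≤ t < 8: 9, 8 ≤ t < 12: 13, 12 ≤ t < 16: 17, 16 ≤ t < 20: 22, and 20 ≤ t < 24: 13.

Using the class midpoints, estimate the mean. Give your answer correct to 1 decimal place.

Midpoints: 6, 10, 14, 18, 22
Σfm = 9×6 + 13×10 + 17×14 + 22×18 + 13×22 = 1104
n = Σf = 74
Mean = 1104 / 74 = 14.9189

14.9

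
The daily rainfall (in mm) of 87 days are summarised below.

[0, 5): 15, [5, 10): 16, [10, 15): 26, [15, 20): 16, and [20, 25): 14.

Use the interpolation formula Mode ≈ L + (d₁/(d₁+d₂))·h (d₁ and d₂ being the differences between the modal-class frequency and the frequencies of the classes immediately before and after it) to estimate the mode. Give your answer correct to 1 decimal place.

Modal class: [10, 15) (highest frequency 26).
d₁ = 26 − 16 = 10, d₂ = 26 − 16 = 10
Mode ≈ 10 + (10/(10+10)) × 5 = 10 + 2.5000 = 12.5000

12.5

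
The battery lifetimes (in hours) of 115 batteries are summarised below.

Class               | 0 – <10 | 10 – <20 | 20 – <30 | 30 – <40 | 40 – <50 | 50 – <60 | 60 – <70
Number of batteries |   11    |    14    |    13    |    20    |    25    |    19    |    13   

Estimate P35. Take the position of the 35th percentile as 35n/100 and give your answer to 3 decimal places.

31.125

Cumulative frequencies: 11, 25, 38, 58, 83, 102, 115
n = 115; position = 35n/100 = 40.25.
This falls in the class 30 – <40: L = 30, F = 38, f = 20, h = 10.
35th percentile ≈ 30 + ((40.25 − 38) / 20) × 10 = 31.1250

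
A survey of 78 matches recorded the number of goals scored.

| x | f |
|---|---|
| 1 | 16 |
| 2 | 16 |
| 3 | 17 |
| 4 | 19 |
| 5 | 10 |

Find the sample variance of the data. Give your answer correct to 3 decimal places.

Values: 1, 2, 3, 4, 5
n = 78, Σfx = 225, mean = 2.8846
Σfx² = 787
Σf(x − x̄)² = Σfx² − (Σfx)²/n = 787 − 225²/78 = 137.9615
Sample variance = 137.9615 / 77 = 1.7917

1.792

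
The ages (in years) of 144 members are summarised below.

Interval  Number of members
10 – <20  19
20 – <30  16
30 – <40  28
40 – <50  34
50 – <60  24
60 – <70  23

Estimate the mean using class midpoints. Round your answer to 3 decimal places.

41.736

Midpoints: 15, 25, 35, 45, 55, 65
Σfm = 19×15 + 16×25 + 28×35 + 34×45 + 24×55 + 23×65 = 6010
n = Σf = 144
Mean = 6010 / 144 = 41.7361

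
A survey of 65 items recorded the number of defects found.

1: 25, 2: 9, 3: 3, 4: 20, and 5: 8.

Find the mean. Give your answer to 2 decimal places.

2.65

Values: 1, 2, 3, 4, 5
Σfx = 25×1 + 9×2 + 3×3 + 20×4 + 8×5 = 172
n = Σf = 65
Mean = 172 / 65 = 2.6462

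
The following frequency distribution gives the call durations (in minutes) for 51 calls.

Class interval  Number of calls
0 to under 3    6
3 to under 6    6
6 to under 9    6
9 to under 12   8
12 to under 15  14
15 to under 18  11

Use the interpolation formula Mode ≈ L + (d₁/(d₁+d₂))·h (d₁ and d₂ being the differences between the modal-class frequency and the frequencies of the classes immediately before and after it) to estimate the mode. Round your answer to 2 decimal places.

14.00

Modal class: 12 to under 15 (highest frequency 14).
d₁ = 14 − 8 = 6, d₂ = 14 − 11 = 3
Mode ≈ 12 + (6/(6+3)) × 3 = 12 + 2.0000 = 14.0000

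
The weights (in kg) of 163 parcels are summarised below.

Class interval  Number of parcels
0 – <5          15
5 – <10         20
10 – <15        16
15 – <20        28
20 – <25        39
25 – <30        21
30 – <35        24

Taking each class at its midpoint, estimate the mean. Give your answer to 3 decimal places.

Midpoints: 2.5, 7.5, 12.5, 17.5, 22.5, 27.5, 32.5
Σfm = 15×2.5 + 20×7.5 + 16×12.5 + 28×17.5 + 39×22.5 + 21×27.5 + 24×32.5 = 3112.5
n = Σf = 163
Mean = 3112.5 / 163 = 19.0951

19.095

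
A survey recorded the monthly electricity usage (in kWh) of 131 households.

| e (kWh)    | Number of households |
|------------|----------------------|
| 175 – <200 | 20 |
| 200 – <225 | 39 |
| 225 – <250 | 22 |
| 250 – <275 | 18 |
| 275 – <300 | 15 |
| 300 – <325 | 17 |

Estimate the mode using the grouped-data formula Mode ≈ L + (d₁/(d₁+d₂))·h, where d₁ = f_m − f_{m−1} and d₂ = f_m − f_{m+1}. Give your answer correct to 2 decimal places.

Modal class: 200 – <225 (highest frequency 39).
d₁ = 39 − 20 = 19, d₂ = 39 − 22 = 17
Mode ≈ 200 + (19/(19+17)) × 25 = 200 + 13.1944 = 213.1944

213.19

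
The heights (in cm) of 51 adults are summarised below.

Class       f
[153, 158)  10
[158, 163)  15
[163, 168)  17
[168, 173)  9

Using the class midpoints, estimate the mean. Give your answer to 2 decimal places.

Midpoints: 155.5, 160.5, 165.5, 170.5
Σfm = 10×155.5 + 15×160.5 + 17×165.5 + 9×170.5 = 8310.5
n = Σf = 51
Mean = 8310.5 / 51 = 162.9510

162.95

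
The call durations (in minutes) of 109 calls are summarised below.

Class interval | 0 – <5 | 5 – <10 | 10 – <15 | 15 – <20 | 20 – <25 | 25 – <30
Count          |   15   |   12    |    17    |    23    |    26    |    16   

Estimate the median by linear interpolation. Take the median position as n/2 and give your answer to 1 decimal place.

17.3

Cumulative frequencies: 15, 27, 44, 67, 93, 109
n = 109; position = n/2 = 54.5.
This falls in the class 15 – <20: L = 15, F = 44, f = 23, h = 5.
Median ≈ 15 + ((54.5 − 44) / 23) × 5 = 17.2826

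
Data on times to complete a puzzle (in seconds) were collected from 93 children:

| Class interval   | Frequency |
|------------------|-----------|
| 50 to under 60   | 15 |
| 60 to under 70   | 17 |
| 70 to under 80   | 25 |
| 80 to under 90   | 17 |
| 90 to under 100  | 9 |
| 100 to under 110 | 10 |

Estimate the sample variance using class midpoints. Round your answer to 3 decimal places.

235.344

Midpoints: 55, 65, 75, 85, 95, 105
n = 93, Σfm = 7155, mean = 76.9355
Σfm² = 572125
Σf(m − x̄)² = Σfm² − (Σfm)²/n = 572125 − 7155²/93 = 21651.6129
Sample variance = 21651.6129 / 92 = 235.3436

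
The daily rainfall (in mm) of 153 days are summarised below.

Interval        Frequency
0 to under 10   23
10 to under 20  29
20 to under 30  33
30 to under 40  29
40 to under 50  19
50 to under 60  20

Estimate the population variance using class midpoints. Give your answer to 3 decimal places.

Midpoints: 5, 15, 25, 35, 45, 55
n = 153, Σfm = 4345, mean = 28.3987
Σfm² = 162225
Σf(m − x̄)² = Σfm² − (Σfm)²/n = 162225 − 4345²/153 = 38832.6797
Population variance = 38832.6797 / 153 = 253.8084

253.808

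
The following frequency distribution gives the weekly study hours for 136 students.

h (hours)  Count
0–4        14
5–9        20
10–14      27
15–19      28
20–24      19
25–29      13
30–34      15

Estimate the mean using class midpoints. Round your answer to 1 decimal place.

16.3

Midpoints: 2, 7, 12, 17, 22, 27, 32
Σfm = 14×2 + 20×7 + 27×12 + 28×17 + 19×22 + 13×27 + 15×32 = 2217
n = Σf = 136
Mean = 2217 / 136 = 16.3015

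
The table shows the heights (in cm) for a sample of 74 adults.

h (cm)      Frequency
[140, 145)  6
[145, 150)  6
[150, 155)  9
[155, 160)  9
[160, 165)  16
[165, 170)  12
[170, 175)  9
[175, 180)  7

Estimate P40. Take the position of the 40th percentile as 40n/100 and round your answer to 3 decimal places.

Cumulative frequencies: 6, 12, 21, 30, 46, 58, 67, 74
n = 74; position = 40n/100 = 29.6.
This falls in the class [155, 160): L = 155, F = 21, f = 9, h = 5.
40th percentile ≈ 155 + ((29.6 − 21) / 9) × 5 = 159.7778

159.778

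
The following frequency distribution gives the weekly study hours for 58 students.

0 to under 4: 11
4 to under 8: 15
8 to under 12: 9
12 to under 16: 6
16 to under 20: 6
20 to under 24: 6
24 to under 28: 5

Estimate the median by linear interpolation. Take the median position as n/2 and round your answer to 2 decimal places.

9.33

Cumulative frequencies: 11, 26, 35, 41, 47, 53, 58
n = 58; position = n/2 = 29.
This falls in the class 8 to under 12: L = 8, F = 26, f = 9, h = 4.
Median ≈ 8 + ((29 − 26) / 9) × 4 = 9.3333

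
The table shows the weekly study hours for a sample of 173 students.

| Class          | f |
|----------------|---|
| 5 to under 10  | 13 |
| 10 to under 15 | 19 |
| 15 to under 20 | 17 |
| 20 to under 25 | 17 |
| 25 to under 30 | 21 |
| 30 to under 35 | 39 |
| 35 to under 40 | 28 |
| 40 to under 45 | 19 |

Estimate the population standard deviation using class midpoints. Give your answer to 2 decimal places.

Midpoints: 7.5, 12.5, 17.5, 22.5, 27.5, 32.5, 37.5, 42.5
n = 173, Σfm = 4717.5, mean = 27.2688
Σfm² = 148281.25
Σf(m − x̄)² = Σfm² − (Σfm)²/n = 148281.25 − 4717.5²/173 = 19640.7514
Population variance = 19640.7514 / 173 = 113.5304
Standard deviation = √113.5304 = 10.6551

10.66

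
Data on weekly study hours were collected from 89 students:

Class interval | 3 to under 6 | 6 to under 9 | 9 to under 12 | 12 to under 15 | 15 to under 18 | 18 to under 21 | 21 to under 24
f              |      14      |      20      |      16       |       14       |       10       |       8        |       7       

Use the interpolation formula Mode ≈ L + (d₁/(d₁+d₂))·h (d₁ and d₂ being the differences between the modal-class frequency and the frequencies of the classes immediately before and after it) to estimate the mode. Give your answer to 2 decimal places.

7.80

Modal class: 6 to under 9 (highest frequency 20).
d₁ = 20 − 14 = 6, d₂ = 20 − 16 = 4
Mode ≈ 6 + (6/(6+4)) × 3 = 6 + 1.8000 = 7.8000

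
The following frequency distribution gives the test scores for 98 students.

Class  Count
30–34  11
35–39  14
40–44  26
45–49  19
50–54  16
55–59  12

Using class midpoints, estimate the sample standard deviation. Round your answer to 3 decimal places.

Midpoints: 32, 37, 42, 47, 52, 57
n = 98, Σfm = 4371, mean = 44.6020
Σfm² = 200517
Σf(m − x̄)² = Σfm² − (Σfm)²/n = 200517 − 4371²/98 = 5561.4796
Sample variance = 5561.4796 / 97 = 57.3348
Standard deviation = √57.3348 = 7.5720

7.572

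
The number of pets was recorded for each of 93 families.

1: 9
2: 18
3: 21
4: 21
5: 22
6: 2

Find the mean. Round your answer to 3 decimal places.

3.376

Values: 1, 2, 3, 4, 5, 6
Σfx = 9×1 + 18×2 + 21×3 + 21×4 + 22×5 + 2×6 = 314
n = Σf = 93
Mean = 314 / 93 = 3.3763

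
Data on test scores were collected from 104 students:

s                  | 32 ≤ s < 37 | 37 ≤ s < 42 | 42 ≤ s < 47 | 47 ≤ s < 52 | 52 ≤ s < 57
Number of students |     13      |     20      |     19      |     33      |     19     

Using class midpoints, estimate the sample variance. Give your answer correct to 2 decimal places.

Midpoints: 34.5, 39.5, 44.5, 49.5, 54.5
n = 104, Σfm = 4753, mean = 45.7019
Σfm² = 221596
Σf(m − x̄)² = Σfm² − (Σfm)²/n = 221596 − 4753²/104 = 4374.7596
Sample variance = 4374.7596 / 103 = 42.4734

42.47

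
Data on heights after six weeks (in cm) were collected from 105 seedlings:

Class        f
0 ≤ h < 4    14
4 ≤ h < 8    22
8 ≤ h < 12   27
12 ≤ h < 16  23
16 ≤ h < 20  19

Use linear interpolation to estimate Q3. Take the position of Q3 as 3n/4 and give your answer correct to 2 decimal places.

14.74

Cumulative frequencies: 14, 36, 63, 86, 105
n = 105; position = 3n/4 = 78.75.
This falls in the class 12 ≤ h < 16: L = 12, F = 63, f = 23, h = 4.
Upper quartile ≈ 12 + ((78.75 − 63) / 23) × 4 = 14.7391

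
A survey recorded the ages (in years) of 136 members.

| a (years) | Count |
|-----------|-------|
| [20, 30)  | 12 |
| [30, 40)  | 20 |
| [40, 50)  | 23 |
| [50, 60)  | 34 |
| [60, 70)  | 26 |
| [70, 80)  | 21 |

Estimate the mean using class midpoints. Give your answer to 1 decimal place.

52.7

Midpoints: 25, 35, 45, 55, 65, 75
Σfm = 12×25 + 20×35 + 23×45 + 34×55 + 26×65 + 21×75 = 7170
n = Σf = 136
Mean = 7170 / 136 = 52.7206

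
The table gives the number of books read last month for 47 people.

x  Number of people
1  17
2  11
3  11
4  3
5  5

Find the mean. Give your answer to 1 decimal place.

2.3

Values: 1, 2, 3, 4, 5
Σfx = 17×1 + 11×2 + 11×3 + 3×4 + 5×5 = 109
n = Σf = 47
Mean = 109 / 47 = 2.3191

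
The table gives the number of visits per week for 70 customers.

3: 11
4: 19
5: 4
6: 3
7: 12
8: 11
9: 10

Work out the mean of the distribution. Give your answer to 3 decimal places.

5.843

Values: 3, 4, 5, 6, 7, 8, 9
Σfx = 11×3 + 19×4 + 4×5 + 3×6 + 12×7 + 11×8 + 10×9 = 409
n = Σf = 70
Mean = 409 / 70 = 5.8429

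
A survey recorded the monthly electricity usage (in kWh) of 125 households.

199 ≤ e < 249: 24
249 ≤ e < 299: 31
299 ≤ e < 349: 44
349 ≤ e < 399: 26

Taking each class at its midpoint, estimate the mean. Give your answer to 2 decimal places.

Midpoints: 224, 274, 324, 374
Σfm = 24×224 + 31×274 + 44×324 + 26×374 = 37850
n = Σf = 125
Mean = 37850 / 125 = 302.8000

302.80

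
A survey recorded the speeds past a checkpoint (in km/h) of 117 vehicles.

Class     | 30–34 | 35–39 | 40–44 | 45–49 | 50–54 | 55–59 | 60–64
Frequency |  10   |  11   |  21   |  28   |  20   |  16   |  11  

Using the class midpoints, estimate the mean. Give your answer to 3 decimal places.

47.513

Midpoints: 32, 37, 42, 47, 52, 57, 62
Σfm = 10×32 + 11×37 + 21×42 + 28×47 + 20×52 + 16×57 + 11×62 = 5559
n = Σf = 117
Mean = 5559 / 117 = 47.5128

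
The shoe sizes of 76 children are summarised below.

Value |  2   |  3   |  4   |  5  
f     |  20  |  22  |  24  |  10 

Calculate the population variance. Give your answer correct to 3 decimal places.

Values: 2, 3, 4, 5
n = 76, Σfx = 252, mean = 3.3158
Σfx² = 912
Σf(x − x̄)² = Σfx² − (Σfx)²/n = 912 − 252²/76 = 76.4211
Population variance = 76.4211 / 76 = 1.0055

1.006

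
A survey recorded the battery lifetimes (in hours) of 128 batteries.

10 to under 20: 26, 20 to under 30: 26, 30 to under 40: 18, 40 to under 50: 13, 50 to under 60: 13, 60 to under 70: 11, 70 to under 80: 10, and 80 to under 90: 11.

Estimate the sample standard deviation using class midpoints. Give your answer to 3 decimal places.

22.919

Midpoints: 15, 25, 35, 45, 55, 65, 75, 85
n = 128, Σfm = 5370, mean = 41.9531
Σfm² = 292000
Σf(m − x̄)² = Σfm² − (Σfm)²/n = 292000 − 5370²/128 = 66711.7188
Sample variance = 66711.7188 / 127 = 525.2891
Standard deviation = √525.2891 = 22.9192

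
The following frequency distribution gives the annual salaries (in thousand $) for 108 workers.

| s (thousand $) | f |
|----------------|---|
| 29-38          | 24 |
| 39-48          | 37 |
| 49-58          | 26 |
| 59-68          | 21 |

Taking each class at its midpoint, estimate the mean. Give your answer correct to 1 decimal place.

47.6

Midpoints: 33.5, 43.5, 53.5, 63.5
Σfm = 24×33.5 + 37×43.5 + 26×53.5 + 21×63.5 = 5138
n = Σf = 108
Mean = 5138 / 108 = 47.5741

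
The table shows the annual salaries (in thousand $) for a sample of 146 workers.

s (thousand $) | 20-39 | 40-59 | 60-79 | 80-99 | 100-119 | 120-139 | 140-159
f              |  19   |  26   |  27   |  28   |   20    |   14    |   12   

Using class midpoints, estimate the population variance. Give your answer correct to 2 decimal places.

1280.77

Midpoints: 29.5, 49.5, 69.5, 89.5, 109.5, 129.5, 149.5
n = 146, Σfm = 12027, mean = 82.3767
Σfm² = 1177736.5
Σf(m − x̄)² = Σfm² − (Σfm)²/n = 1177736.5 − 12027²/146 = 186991.7808
Population variance = 186991.7808 / 146 = 1280.7656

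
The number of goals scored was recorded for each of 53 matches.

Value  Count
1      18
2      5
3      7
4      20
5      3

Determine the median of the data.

3

Cumulative frequencies: 18, 23, 30, 50, 53
n = 53, so the median is the value in position (n+1)/2 = 27.
Position 27 falls at value 3.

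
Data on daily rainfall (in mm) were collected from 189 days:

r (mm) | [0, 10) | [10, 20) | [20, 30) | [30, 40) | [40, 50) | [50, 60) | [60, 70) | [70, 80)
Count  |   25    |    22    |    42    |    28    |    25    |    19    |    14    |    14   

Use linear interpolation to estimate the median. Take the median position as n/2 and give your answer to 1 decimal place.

Cumulative frequencies: 25, 47, 89, 117, 142, 161, 175, 189
n = 189; position = n/2 = 94.5.
This falls in the class [30, 40): L = 30, F = 89, f = 28, h = 10.
Median ≈ 30 + ((94.5 − 89) / 28) × 10 = 31.9643

32.0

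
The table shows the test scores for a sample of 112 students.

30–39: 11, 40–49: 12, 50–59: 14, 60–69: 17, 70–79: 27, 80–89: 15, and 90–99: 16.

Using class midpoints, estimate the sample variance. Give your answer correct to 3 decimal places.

343.855

Midpoints: 34.5, 44.5, 54.5, 64.5, 74.5, 84.5, 94.5
n = 112, Σfm = 7564, mean = 67.5357
Σfm² = 549008
Σf(m − x̄)² = Σfm² − (Σfm)²/n = 549008 − 7564²/112 = 38167.8571
Sample variance = 38167.8571 / 111 = 343.8546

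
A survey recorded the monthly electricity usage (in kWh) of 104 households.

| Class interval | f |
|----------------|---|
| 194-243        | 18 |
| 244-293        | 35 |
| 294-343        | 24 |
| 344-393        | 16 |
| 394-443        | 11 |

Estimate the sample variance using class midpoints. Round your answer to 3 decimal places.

Midpoints: 218.5, 268.5, 318.5, 368.5, 418.5
n = 104, Σfm = 31474, mean = 302.6346
Σfm² = 9916444
Σf(m − x̄)² = Σfm² − (Σfm)²/n = 9916444 − 31474²/104 = 391322.1154
Sample variance = 391322.1154 / 103 = 3799.2438

3799.244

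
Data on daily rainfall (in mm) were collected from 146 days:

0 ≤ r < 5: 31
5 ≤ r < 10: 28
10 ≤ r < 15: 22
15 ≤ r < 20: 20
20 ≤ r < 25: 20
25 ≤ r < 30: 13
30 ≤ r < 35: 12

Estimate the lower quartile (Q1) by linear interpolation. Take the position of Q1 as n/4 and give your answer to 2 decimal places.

5.98

Cumulative frequencies: 31, 59, 81, 101, 121, 134, 146
n = 146; position = n/4 = 36.5.
This falls in the class 5 ≤ r < 10: L = 5, F = 31, f = 28, h = 5.
Lower quartile ≈ 5 + ((36.5 − 31) / 28) × 5 = 5.9821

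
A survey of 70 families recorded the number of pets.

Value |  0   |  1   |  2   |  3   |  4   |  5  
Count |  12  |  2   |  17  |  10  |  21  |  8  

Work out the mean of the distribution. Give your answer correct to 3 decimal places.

2.714

Values: 0, 1, 2, 3, 4, 5
Σfx = 12×0 + 2×1 + 17×2 + 10×3 + 21×4 + 8×5 = 190
n = Σf = 70
Mean = 190 / 70 = 2.7143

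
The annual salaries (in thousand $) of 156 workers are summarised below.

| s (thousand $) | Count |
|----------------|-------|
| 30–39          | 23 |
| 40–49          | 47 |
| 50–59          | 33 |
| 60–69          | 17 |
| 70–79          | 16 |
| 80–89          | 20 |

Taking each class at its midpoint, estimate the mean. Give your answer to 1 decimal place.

Midpoints: 34.5, 44.5, 54.5, 64.5, 74.5, 84.5
Σfm = 23×34.5 + 47×44.5 + 33×54.5 + 17×64.5 + 16×74.5 + 20×84.5 = 8662
n = Σf = 156
Mean = 8662 / 156 = 55.5256

55.5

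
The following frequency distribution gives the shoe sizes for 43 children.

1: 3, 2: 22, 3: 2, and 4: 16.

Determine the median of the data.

Cumulative frequencies: 3, 25, 27, 43
n = 43, so the median is the value in position (n+1)/2 = 22.
Position 22 falls at value 2.

2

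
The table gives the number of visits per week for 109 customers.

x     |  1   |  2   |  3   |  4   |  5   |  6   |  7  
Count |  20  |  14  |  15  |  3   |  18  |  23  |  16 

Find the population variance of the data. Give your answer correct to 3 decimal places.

Values: 1, 2, 3, 4, 5, 6, 7
n = 109, Σfx = 445, mean = 4.0826
Σfx² = 2321
Σf(x − x̄)² = Σfx² − (Σfx)²/n = 2321 − 445²/109 = 504.2569
Population variance = 504.2569 / 109 = 4.6262

4.626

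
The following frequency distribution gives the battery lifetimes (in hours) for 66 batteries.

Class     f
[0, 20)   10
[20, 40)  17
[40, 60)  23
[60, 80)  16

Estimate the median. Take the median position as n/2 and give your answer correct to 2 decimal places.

Cumulative frequencies: 10, 27, 50, 66
n = 66; position = n/2 = 33.
This falls in the class [40, 60): L = 40, F = 27, f = 23, h = 20.
Median ≈ 40 + ((33 − 27) / 23) × 20 = 45.2174

45.22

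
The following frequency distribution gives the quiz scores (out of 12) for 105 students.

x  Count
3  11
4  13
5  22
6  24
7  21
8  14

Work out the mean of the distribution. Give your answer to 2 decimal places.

Values: 3, 4, 5, 6, 7, 8
Σfx = 11×3 + 13×4 + 22×5 + 24×6 + 21×7 + 14×8 = 598
n = Σf = 105
Mean = 598 / 105 = 5.6952

5.70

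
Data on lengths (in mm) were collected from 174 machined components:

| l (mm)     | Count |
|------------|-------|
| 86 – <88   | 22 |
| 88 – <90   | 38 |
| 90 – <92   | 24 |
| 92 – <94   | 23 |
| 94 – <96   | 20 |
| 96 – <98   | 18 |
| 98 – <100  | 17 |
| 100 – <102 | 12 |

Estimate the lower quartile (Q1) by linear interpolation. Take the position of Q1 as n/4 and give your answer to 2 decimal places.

89.13

Cumulative frequencies: 22, 60, 84, 107, 127, 145, 162, 174
n = 174; position = n/4 = 43.5.
This falls in the class 88 – <90: L = 88, F = 22, f = 38, h = 2.
Lower quartile ≈ 88 + ((43.5 − 22) / 38) × 2 = 89.1316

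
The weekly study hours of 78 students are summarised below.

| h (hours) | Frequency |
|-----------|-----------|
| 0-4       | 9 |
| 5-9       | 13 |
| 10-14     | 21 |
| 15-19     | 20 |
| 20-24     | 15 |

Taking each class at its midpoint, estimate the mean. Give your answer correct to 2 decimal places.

13.22

Midpoints: 2, 7, 12, 17, 22
Σfm = 9×2 + 13×7 + 21×12 + 20×17 + 15×22 = 1031
n = Σf = 78
Mean = 1031 / 78 = 13.2179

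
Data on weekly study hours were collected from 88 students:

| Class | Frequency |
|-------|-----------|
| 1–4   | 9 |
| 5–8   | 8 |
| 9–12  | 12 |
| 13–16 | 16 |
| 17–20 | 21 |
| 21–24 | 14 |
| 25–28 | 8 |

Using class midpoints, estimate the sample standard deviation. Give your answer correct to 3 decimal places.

7.051

Midpoints: 2.5, 6.5, 10.5, 14.5, 18.5, 22.5, 26.5
n = 88, Σfm = 1348, mean = 15.3182
Σfm² = 24974
Σf(m − x̄)² = Σfm² − (Σfm)²/n = 24974 − 1348²/88 = 4325.0909
Sample variance = 4325.0909 / 87 = 49.7137
Standard deviation = √49.7137 = 7.0508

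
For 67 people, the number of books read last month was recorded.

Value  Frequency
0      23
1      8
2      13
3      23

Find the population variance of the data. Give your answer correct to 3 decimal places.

1.622

Values: 0, 1, 2, 3
n = 67, Σfx = 103, mean = 1.5373
Σfx² = 267
Σf(x − x̄)² = Σfx² − (Σfx)²/n = 267 − 103²/67 = 108.6567
Population variance = 108.6567 / 67 = 1.6217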